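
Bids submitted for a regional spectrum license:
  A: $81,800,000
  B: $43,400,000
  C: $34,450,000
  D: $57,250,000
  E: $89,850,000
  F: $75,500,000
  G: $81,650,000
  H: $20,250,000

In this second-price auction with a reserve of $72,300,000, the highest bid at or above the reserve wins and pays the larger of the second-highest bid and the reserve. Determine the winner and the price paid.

Second-price auction with a reserve of $72,300,000: the highest bid at or above the reserve wins and pays the larger of the second-highest bid and the reserve.
Bids ranked: 89,850,000 (E) > 81,800,000 (A) > 81,650,000 (G) > 75,500,000 (F) > 57,250,000 (D) > 43,400,000 (B) > …
Highest eligible bid: E at $89,850,000.
max(second-highest $81,800,000, reserve $72,300,000) = $81,800,000; the reserve does not bind.

E pays $81,800,000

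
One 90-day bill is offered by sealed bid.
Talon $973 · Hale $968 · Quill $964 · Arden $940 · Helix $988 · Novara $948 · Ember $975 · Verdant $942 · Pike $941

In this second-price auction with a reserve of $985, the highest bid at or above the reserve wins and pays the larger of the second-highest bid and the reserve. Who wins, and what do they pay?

Helix pays $985

Rule: the highest bid at or above the reserve wins and pays the larger of the second-highest bid and the reserve.
Bids ranked: 988 (Helix) > 975 (Ember) > 973 (Talon) > 968 (Hale) > 964 (Quill) > 948 (Novara) > …
Highest eligible bid: Helix at $988.
Second-highest bid $975 is below the reserve $985, so the reserve binds → payment $985.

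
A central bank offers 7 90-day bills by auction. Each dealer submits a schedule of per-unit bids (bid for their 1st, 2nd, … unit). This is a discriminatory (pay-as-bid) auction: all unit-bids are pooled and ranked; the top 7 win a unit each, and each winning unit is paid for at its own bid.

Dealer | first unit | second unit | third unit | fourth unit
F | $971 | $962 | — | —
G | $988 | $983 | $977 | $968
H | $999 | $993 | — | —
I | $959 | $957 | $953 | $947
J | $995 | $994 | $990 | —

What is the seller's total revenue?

Total revenue: $6,942

All unit-bids, highest first — top 7: 999 (H-1), 995 (J-1), 994 (J-2), 993 (H-2), 990 (J-3), 988 (G-1), 983 (G-2)
Next rejected bid: $977 (not a price — pay-as-bid).
Each winning unit pays its own bid.
Revenue = 999 + 995 + 994 + 993 + 990 + 988 + 983 = $6,942.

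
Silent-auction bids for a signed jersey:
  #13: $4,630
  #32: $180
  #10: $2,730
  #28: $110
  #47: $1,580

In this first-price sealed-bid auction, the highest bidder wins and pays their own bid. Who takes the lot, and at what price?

Sorting bids: 4,630 (#13) > 2,730 (#10) > 1,580 (#47) > 180 (#32) > 110 (#28)
First-price: #13 pays what they bid, $4,630.

#13 pays $4,630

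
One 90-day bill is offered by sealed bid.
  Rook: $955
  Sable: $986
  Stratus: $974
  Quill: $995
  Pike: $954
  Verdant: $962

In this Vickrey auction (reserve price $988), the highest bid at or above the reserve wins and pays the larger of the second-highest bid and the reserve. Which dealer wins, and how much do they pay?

Quill pays $988

Bids in order: 995 (Quill) > 986 (Sable) > 974 (Stratus) > 962 (Verdant) > 955 (Rook) > 954 (Pike)
Highest eligible bid: Quill at $995.
Second-highest bid $986 is below the reserve $988, so the reserve binds → payment $988.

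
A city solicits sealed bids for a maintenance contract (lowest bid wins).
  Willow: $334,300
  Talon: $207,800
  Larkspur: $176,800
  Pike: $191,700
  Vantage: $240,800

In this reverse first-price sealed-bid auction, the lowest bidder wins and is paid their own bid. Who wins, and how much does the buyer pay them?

Larkspur is paid $176,800

Sorting bids: 176,800 (Larkspur) < 191,700 (Pike) < 207,800 (Talon) < 240,800 (Vantage) < 334,300 (Willow)
First-price: Larkspur is paid what they bid, $176,800.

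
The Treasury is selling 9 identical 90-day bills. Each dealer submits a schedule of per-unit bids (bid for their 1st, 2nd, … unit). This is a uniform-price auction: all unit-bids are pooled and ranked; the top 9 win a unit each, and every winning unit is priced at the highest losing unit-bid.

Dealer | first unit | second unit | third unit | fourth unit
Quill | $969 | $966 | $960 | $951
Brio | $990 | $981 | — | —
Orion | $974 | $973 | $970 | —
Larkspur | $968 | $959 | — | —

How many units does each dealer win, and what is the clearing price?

Pooled unit-bids ranked (top 9): 990 (Brio-1), 981 (Brio-2), 974 (Orion-1), 973 (Orion-2), 970 (Orion-3), 969 (Quill-1), 968 (Larkspur-1), 966 (Quill-2), 960 (Quill-3)
First bid not allocated: $959.
Allocation: Brio 2, Larkspur 1, Orion 3, Quill 3.

Brio 2, Larkspur 1, Orion 3, Quill 3; clearing price $959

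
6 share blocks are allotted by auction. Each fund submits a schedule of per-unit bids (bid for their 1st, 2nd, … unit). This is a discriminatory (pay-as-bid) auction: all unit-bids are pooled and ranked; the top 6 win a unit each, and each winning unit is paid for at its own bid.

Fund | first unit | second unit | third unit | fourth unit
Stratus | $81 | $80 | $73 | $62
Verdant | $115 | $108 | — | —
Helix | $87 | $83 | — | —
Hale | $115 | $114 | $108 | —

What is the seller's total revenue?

All unit-bids, highest first — top 6: 115 (Verdant-1), 115 (Hale-1), 114 (Hale-2), 108 (Verdant-2), 108 (Hale-3), 87 (Helix-1)
Next rejected bid: $83 (not a price — pay-as-bid).
Each winning unit pays its own bid.
Revenue = 115 + 115 + 114 + 108 + 108 + 87 = $647.

Total revenue: $647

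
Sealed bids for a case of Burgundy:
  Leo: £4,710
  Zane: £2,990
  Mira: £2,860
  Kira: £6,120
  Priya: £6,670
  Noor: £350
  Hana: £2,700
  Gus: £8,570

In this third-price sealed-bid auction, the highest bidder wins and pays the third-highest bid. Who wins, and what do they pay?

Gus pays £6,120

Sorting bids: 8,570 (Gus) > 6,670 (Priya) > 6,120 (Kira) > 4,710 (Leo) > 2,990 (Zane) > 2,860 (Mira) > …
Gus wins; payment is bid #3 in the ranking = £6,120.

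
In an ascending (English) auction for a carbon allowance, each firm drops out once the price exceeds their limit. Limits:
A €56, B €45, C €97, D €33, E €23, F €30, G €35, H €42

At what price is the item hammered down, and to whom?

C wins at €56

Limits in order: 97 (C) > 56 (A) > 45 (B) > 42 (H) > 35 (G) > 33 (D) > …
Once the price passes €56, only C is left; the hammer falls at A's limit of €56.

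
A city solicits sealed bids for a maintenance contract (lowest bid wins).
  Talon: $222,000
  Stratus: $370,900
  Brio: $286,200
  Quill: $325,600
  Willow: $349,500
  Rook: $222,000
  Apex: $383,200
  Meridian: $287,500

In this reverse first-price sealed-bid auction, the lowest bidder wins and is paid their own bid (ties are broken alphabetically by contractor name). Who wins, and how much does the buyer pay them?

Rook is paid $222,000

Bids in order: 222,000 (Rook) < 222,000 (Talon) < 286,200 (Brio) < 287,500 (Meridian) < 325,600 (Quill) < 349,500 (Willow) < …
Rook and Talon tie at $222,000; tie-break gives it to Rook.
Rook is lowest → is paid own bid, $222,000.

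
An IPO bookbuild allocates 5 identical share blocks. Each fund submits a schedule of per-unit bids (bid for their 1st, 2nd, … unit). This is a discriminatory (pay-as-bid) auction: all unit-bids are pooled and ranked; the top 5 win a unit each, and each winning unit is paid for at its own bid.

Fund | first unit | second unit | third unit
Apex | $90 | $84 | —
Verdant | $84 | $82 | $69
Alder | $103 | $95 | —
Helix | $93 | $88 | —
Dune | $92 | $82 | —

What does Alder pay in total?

Merging the schedules and taking the best 5: 103 (Alder-1), 95 (Alder-2), 93 (Helix-1), 92 (Dune-1), 90 (Apex-1)
Next rejected bid: $88 (not a price — pay-as-bid).
Alder's winning unit-bids: 103 + 95 = $198.

Alder pays $198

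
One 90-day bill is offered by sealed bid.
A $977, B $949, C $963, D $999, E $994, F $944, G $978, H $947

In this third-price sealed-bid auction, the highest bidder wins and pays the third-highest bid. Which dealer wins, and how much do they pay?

Bids ranked: 999 (D) > 994 (E) > 978 (G) > 977 (A) > 963 (C) > 949 (B) > …
D wins; payment is bid #3 in the ranking = $978.

D pays $978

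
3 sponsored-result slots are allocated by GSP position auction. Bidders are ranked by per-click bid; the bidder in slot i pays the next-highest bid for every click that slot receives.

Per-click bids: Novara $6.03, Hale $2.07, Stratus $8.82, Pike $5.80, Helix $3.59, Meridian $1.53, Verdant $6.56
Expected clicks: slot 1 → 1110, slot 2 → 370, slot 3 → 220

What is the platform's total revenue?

Total revenue: $10788.70

Per-click bids in order: $8.82 (Stratus) > $6.56 (Verdant) > $6.03 (Novara) > $5.80 (Pike) > …
Slot 1: Stratus pays $6.56 × 1110 = $7281.60
Slot 2: Verdant pays $6.03 × 370 = $2231.10
Slot 3: Novara pays $5.80 × 220 = $1276.00
Total = $10788.70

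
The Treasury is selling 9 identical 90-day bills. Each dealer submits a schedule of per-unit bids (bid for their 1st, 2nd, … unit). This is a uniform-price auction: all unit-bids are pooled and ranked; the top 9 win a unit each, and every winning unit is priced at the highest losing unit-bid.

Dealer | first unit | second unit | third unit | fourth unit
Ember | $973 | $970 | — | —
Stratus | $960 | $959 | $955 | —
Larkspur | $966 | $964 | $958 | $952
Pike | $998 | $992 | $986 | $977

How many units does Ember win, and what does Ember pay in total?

Merging the schedules and taking the best 9: 998 (Pike-1), 992 (Pike-2), 986 (Pike-3), 977 (Pike-4), 973 (Ember-1), 970 (Ember-2), 966 (Larkspur-1), 964 (Larkspur-2), 960 (Stratus-1)
First bid not allocated: $959.
Ember wins 2 unit(s) at $959 each.

Ember: 2 units, pays $1,918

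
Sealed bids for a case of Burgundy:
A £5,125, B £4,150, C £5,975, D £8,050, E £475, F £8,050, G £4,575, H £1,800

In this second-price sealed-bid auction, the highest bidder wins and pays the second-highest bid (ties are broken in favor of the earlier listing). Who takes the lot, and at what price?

Second-price sealed-bid auction: the highest bidder wins and pays the second-highest bid.
Bids in order: 8,050 (D) > 8,050 (F) > 5,975 (C) > 5,125 (A) > 4,575 (G) > 4,150 (B) > …
D and F tie at £8,050; tie-break gives it to D.
D is highest; pays the second-highest bid, £8,050.

D pays £8,050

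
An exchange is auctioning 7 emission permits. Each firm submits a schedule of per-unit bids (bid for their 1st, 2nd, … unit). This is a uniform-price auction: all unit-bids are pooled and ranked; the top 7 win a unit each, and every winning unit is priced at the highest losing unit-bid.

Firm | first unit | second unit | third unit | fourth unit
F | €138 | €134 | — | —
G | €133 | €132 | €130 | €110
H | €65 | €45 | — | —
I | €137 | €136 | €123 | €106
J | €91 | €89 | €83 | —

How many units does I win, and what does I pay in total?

Pooled unit-bids ranked (top 7): 138 (F-1), 137 (I-1), 136 (I-2), 134 (F-2), 133 (G-1), 132 (G-2), 130 (G-3)
First bid not allocated: €123.
I wins 2 unit(s) at €123 each.

I: 2 units, pays €246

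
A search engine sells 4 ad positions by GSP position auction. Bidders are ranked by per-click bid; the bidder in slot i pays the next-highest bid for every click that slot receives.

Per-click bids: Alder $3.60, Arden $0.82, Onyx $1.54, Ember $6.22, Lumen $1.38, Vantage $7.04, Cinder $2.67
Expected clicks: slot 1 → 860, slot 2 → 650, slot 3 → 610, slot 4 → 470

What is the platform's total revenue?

Per-click bids in order: $7.04 (Vantage) > $6.22 (Ember) > $3.60 (Alder) > $2.67 (Cinder) > $1.54 (Onyx) > …
Slot 1: Vantage pays $6.22 × 860 = $5349.20
Slot 2: Ember pays $3.60 × 650 = $2340.00
Slot 3: Alder pays $2.67 × 610 = $1628.70
Slot 4: Cinder pays $1.54 × 470 = $723.80
Total = $10041.70

Total revenue: $10041.70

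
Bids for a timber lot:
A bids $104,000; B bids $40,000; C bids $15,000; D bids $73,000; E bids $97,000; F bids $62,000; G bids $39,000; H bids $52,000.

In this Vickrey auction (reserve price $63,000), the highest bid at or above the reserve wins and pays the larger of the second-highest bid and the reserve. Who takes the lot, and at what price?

A pays $97,000

Bids ranked: 104,000 (A) > 97,000 (E) > 73,000 (D) > 62,000 (F) > 52,000 (H) > 40,000 (B) > …
Highest eligible bid: A at $104,000.
Second-highest bid $97,000 exceeds the reserve $63,000 → payment $97,000.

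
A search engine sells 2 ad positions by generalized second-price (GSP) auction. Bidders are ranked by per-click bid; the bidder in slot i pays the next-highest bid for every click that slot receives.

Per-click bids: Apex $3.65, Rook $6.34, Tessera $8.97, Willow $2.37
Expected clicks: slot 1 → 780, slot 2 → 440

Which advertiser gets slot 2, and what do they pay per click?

Rook; $3.65 per click

Per-click bids in order: $8.97 (Tessera) > $6.34 (Rook) > $3.65 (Apex) > …
Slot 2 goes to the second-ranked bidder, Rook, who pays the next bid down: $3.65/click.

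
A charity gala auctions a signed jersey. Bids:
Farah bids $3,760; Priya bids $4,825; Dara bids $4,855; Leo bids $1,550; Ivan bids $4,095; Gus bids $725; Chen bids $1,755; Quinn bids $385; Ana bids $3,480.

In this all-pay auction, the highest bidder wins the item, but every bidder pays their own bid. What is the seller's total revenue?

Total revenue: $25,430

All-pay auction: the highest bidder wins the item, but every bidder pays their own bid.
Sorting bids: 4,855 (Dara) > 4,825 (Priya) > 4,095 (Ivan) > 3,760 (Farah) > 3,480 (Ana) > 1,755 (Chen) > …
Dara wins with the top bid; all bids are sunk regardless.
Every bidder forfeits their bid regardless of winning.
Revenue = 3,760 + 4,825 + 4,855 + 1,550 + 4,095 + 725 + 1,755 + 385 + 3,480 = $25,430.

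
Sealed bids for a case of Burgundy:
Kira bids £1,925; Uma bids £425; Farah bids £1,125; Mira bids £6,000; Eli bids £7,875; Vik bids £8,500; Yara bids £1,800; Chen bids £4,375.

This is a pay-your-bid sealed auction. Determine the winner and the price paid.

Sorting bids: 8,500 (Vik) > 7,875 (Eli) > 6,000 (Mira) > 4,375 (Chen) > 1,925 (Kira) > 1,800 (Yara) > …
Vik has the highest bid and pays exactly that: £8,500.

Vik pays £8,500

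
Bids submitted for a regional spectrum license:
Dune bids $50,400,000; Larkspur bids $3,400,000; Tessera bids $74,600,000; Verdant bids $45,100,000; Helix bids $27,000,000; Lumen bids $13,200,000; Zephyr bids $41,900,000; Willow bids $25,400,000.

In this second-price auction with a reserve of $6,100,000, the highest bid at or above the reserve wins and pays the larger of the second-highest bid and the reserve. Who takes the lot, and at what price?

Rule: the highest bid at or above the reserve wins and pays the larger of the second-highest bid and the reserve.
Sorting bids: 74,600,000 (Tessera) > 50,400,000 (Dune) > 45,100,000 (Verdant) > 41,900,000 (Zephyr) > 27,000,000 (Helix) > 25,400,000 (Willow) > …
Highest eligible bid: Tessera at $74,600,000.
Second-highest bid $50,400,000 exceeds the reserve $6,100,000 → payment $50,400,000.

Tessera pays $50,400,000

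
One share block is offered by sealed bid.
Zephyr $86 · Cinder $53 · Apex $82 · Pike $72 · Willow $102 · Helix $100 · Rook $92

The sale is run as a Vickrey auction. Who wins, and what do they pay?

Willow pays $100

Vickrey auction: the highest bidder wins and pays the second-highest bid.
Bids ranked: 102 (Willow) > 100 (Helix) > 92 (Rook) > 86 (Zephyr) > 82 (Apex) > 72 (Pike) > …
Second-price: Willow pays Helix's bid of $100.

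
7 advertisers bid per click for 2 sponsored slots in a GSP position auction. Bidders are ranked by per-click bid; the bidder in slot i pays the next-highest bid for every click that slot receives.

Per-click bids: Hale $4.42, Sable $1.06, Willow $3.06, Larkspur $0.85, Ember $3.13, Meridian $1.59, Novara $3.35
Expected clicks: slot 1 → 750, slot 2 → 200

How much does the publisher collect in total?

Total revenue: $3138.50

Per-click bids in order: $4.42 (Hale) > $3.35 (Novara) > $3.13 (Ember) > …
Slot 1: Hale pays $3.35 × 750 = $2512.50
Slot 2: Novara pays $3.13 × 200 = $626.00
Total = $3138.50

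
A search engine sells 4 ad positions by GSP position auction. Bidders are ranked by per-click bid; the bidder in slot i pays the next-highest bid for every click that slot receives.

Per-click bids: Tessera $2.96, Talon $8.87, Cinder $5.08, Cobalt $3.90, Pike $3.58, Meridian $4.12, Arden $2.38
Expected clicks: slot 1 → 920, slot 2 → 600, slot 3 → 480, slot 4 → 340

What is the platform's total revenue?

Total revenue: $10234.80

Per-click bids in order: $8.87 (Talon) > $5.08 (Cinder) > $4.12 (Meridian) > $3.90 (Cobalt) > $3.58 (Pike) > …
Slot 1: Talon pays $5.08 × 920 = $4673.60
Slot 2: Cinder pays $4.12 × 600 = $2472.00
Slot 3: Meridian pays $3.90 × 480 = $1872.00
Slot 4: Cobalt pays $3.58 × 340 = $1217.20
Total = $10234.80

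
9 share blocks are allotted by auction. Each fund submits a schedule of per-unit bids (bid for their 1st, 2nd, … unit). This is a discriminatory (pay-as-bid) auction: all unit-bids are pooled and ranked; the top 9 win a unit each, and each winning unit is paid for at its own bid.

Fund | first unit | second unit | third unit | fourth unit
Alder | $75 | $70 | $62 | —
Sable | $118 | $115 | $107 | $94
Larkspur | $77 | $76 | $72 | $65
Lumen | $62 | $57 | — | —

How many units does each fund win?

Alder 2, Larkspur 3, Sable 4

Pooled unit-bids ranked (top 9): 118 (Sable-1), 115 (Sable-2), 107 (Sable-3), 94 (Sable-4), 77 (Larkspur-1), 76 (Larkspur-2), 75 (Alder-1), 72 (Larkspur-3), 70 (Alder-2)
Next rejected bid: $65 (not a price — pay-as-bid).
Allocation: Alder 2, Larkspur 3, Sable 4.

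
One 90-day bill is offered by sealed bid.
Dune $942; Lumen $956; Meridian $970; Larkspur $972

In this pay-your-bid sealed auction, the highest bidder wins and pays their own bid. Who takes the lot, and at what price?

Larkspur pays $972

Bids in order: 972 (Larkspur) > 970 (Meridian) > 956 (Lumen) > 942 (Dune)
Larkspur is highest → pays own bid, $972.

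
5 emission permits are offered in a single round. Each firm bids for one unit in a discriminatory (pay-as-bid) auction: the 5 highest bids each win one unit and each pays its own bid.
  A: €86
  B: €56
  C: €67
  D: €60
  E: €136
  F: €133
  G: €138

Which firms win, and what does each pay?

G €138, E €136, F €133, A €86, C €67

Sorting: 138 (G), 136 (E), 133 (F), 86 (A), 67 (C), 60 (D), 56 (B)
Top 5: G, E, F, A, C.
Each winner pays its own bid: G €138, E €136, F €133, A €86, C €67.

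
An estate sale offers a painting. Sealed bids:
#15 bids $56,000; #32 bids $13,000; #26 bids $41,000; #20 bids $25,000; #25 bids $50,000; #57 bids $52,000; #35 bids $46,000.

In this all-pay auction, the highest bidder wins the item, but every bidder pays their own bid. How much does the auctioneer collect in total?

Total revenue: $283,000

Bids in order: 56,000 (#15) > 52,000 (#57) > 50,000 (#25) > 46,000 (#35) > 41,000 (#26) > 25,000 (#20) > …
#15 wins with the top bid; all bids are sunk regardless.
Every bidder forfeits their bid regardless of winning.
Revenue = 56,000 + 13,000 + 41,000 + 25,000 + 50,000 + 52,000 + 46,000 = $283,000.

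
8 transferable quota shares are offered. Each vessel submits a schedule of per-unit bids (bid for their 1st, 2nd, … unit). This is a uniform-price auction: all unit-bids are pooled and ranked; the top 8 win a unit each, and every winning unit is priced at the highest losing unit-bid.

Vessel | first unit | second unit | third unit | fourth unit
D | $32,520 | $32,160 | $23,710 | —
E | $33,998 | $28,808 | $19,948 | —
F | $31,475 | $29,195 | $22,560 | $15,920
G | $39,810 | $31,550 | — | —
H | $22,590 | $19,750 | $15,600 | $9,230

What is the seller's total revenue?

Pooled unit-bids ranked (top 8): 39,810 (G-1), 33,998 (E-1), 32,520 (D-1), 32,160 (D-2), 31,550 (G-2), 31,475 (F-1), 29,195 (F-2), 28,808 (E-2)
Highest rejected unit-bid = $23,710.
Allocation: D 2, E 2, F 2, G 2. Every unit priced at $23,710.
Revenue = 8 × 23,710 = $189,680.

Total revenue: $189,680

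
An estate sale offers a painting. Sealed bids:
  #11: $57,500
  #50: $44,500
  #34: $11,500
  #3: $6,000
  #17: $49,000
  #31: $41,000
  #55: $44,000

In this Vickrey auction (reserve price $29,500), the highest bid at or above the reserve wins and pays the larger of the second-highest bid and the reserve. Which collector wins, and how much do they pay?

Rule: the highest bid at or above the reserve wins and pays the larger of the second-highest bid and the reserve.
Bids ranked: 57,500 (#11) > 49,000 (#17) > 44,500 (#50) > 44,000 (#55) > 41,000 (#31) > 11,500 (#34) > …
Highest eligible bid: #11 at $57,500.
max(second-highest $49,000, reserve $29,500) = $49,000; the reserve does not bind.

#11 pays $49,000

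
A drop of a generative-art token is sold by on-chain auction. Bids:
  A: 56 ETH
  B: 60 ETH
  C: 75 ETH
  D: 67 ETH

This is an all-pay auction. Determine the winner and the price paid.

Bids in order: 75 (C) > 67 (D) > 60 (B) > 56 (A)
C wins with the top bid; all bids are sunk regardless.

C pays 75 ETH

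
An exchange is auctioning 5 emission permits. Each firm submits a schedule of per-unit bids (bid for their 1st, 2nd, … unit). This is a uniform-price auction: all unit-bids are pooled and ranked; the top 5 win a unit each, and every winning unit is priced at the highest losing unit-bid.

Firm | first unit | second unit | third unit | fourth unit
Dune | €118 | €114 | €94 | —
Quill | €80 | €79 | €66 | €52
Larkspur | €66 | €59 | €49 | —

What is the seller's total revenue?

Total revenue: €330

All unit-bids, highest first — top 5: 118 (Dune-1), 114 (Dune-2), 94 (Dune-3), 80 (Quill-1), 79 (Quill-2)
First bid not allocated: €66.
Allocation: Dune 3, Quill 2. Every unit priced at €66.
Revenue = 5 × 66 = €330.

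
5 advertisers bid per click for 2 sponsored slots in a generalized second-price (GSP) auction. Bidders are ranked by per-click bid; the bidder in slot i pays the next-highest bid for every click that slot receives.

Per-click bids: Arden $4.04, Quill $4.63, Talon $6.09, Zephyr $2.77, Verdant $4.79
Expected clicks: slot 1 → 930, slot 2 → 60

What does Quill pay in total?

Quill pays $0.00

Per-click bids in order: $6.09 (Talon) > $4.79 (Verdant) > $4.63 (Quill) > …
Quill ranks below slot 2 → no slot, pays nothing.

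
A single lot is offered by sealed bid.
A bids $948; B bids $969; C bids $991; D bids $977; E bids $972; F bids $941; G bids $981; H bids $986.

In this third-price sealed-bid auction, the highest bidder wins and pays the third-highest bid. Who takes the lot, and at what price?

Bids ranked: 991 (C) > 986 (H) > 981 (G) > 977 (D) > 972 (E) > 969 (B) > …
C wins; payment is bid #3 in the ranking = $981.

C pays $981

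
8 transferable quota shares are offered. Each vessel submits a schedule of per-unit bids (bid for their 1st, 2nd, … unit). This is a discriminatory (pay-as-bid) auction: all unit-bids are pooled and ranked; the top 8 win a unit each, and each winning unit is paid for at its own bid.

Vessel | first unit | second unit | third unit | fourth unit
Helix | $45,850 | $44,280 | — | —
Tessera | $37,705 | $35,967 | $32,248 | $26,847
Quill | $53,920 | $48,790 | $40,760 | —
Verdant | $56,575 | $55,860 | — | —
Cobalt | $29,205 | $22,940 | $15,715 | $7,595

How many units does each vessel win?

All unit-bids, highest first — top 8: 56,575 (Verdant-1), 55,860 (Verdant-2), 53,920 (Quill-1), 48,790 (Quill-2), 45,850 (Helix-1), 44,280 (Helix-2), 40,760 (Quill-3), 37,705 (Tessera-1)
Next rejected bid: $35,967 (not a price — pay-as-bid).
Allocation: Helix 2, Quill 3, Tessera 1, Verdant 2.

Helix 2, Quill 3, Tessera 1, Verdant 2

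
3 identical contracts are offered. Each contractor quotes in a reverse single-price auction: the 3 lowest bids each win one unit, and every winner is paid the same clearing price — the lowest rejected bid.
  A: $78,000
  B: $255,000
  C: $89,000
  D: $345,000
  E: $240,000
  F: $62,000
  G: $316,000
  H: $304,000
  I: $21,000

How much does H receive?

Ordering the bids: 21,000 (I), 62,000 (F), 78,000 (A), 89,000 (C), 240,000 (E), …
Lowest 3: I, F, A.
First losing bid is C's $89,000, which sets the uniform price.
H does not win → is paid $0.

H is paid $0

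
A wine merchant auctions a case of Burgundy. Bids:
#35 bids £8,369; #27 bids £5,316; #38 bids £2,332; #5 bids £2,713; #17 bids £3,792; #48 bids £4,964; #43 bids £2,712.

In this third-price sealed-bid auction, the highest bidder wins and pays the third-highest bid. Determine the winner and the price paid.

#35 pays £4,964

Bids ranked: 8,369 (#35) > 5,316 (#27) > 4,964 (#48) > 3,792 (#17) > 2,713 (#5) > 2,712 (#43) > …
#35 wins; payment is bid #3 in the ranking = £4,964.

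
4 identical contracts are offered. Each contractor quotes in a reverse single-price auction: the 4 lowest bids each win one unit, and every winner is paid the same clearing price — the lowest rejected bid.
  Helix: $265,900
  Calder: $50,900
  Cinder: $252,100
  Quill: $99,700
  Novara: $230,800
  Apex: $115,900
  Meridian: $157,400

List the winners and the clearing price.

Sorting: 50,900 (Calder), 99,700 (Quill), 115,900 (Apex), 157,400 (Meridian), 230,800 (Novara), 252,100 (Cinder), …
Lowest 4: Calder, Quill, Apex, Meridian.
Clearing price = lowest rejected bid = $230,800.

Calder, Quill, Apex, Meridian; each is paid $230,800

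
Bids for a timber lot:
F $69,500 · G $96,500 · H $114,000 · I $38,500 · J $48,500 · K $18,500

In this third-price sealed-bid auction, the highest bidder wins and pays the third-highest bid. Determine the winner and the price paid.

Bids ranked: 114,000 (H) > 96,500 (G) > 69,500 (F) > 48,500 (J) > 38,500 (I) > 18,500 (K)
H is highest; pays the third-highest bid, $69,500.

H pays $69,500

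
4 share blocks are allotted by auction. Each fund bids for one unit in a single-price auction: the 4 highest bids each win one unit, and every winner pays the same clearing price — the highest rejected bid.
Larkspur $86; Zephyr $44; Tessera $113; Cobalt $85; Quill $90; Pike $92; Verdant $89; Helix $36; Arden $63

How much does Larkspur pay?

Larkspur pays $0

Bids ranked high→low: 113 (Tessera), 92 (Pike), 90 (Quill), 89 (Verdant), 86 (Larkspur), 85 (Cobalt), …
The 4 highest are Tessera, Pike, Quill, Verdant.
Clearing price = highest rejected bid = $86.
Larkspur does not win → pays $0.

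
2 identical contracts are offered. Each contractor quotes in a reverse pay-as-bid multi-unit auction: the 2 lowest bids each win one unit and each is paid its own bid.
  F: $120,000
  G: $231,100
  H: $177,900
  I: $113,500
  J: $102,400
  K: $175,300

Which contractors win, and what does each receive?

J $102,400, I $113,500

Ordering the bids: 102,400 (J), 113,500 (I), 120,000 (F), 175,300 (K), …
The 2 lowest are J, I.
Each winner is paid its own bid: J $102,400, I $113,500.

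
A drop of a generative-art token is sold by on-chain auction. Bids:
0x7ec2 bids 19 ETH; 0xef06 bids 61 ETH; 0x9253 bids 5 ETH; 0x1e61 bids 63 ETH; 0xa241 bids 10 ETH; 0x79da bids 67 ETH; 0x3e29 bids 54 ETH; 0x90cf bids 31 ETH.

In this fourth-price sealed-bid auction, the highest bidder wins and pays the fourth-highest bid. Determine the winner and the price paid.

Sorting bids: 67 (0x79da) > 63 (0x1e61) > 61 (0xef06) > 54 (0x3e29) > 31 (0x90cf) > 19 (0x7ec2) > …
0x79da wins; payment is bid #4 in the ranking = 54 ETH.

0x79da pays 54 ETH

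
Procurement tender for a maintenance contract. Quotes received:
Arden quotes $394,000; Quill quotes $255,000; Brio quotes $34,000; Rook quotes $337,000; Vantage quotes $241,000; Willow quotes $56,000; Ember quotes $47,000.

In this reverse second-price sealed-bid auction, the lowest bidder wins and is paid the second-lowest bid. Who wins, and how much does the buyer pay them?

Brio is paid $47,000

Reverse second-price sealed-bid auction: the lowest bidder wins and is paid the second-lowest bid.
Sorting bids: 34,000 (Brio) < 47,000 (Ember) < 56,000 (Willow) < 241,000 (Vantage) < 255,000 (Quill) < 337,000 (Rook) < …
Brio is lowest; is paid the second-lowest bid, $47,000.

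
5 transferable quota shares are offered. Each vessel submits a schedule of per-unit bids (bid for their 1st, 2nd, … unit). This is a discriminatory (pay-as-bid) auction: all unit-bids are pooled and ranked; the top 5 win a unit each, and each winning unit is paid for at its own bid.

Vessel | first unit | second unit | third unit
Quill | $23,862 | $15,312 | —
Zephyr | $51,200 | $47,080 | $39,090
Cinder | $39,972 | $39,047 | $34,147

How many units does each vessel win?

Cinder 2, Zephyr 3

All unit-bids, highest first — top 5: 51,200 (Zephyr-1), 47,080 (Zephyr-2), 39,972 (Cinder-1), 39,090 (Zephyr-3), 39,047 (Cinder-2)
Next rejected bid: $34,147 (not a price — pay-as-bid).
Allocation: Cinder 2, Zephyr 3.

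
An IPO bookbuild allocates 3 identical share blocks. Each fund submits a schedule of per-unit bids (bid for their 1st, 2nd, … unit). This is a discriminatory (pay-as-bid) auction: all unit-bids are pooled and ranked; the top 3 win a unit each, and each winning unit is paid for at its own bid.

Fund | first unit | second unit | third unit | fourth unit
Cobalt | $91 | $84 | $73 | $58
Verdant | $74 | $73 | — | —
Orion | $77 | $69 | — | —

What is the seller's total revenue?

All unit-bids, highest first — top 3: 91 (Cobalt-1), 84 (Cobalt-2), 77 (Orion-1)
Next rejected bid: $74 (not a price — pay-as-bid).
Each winning unit pays its own bid.
Revenue = 91 + 84 + 77 = $252.

Total revenue: $252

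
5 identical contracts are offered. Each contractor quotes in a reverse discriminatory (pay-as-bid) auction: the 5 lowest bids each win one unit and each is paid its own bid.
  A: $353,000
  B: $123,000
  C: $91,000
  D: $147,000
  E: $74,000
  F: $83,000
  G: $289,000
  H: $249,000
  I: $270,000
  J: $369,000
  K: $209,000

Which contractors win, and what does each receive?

Sorting: 74,000 (E), 83,000 (F), 91,000 (C), 123,000 (B), 147,000 (D), 209,000 (K), 249,000 (H), …
Winners (5 units): E, F, C, B, D.
Each winner is paid its own bid: E $74,000, F $83,000, C $91,000, B $123,000, D $147,000.

E $74,000, F $83,000, C $91,000, B $123,000, D $147,000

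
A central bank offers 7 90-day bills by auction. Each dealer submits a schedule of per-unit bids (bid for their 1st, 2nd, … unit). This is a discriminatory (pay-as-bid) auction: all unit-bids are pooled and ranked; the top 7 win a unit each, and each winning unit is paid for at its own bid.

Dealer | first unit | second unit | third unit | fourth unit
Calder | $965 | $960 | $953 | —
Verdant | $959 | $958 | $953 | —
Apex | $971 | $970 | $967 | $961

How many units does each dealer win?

All unit-bids, highest first — top 7: 971 (Apex-1), 970 (Apex-2), 967 (Apex-3), 965 (Calder-1), 961 (Apex-4), 960 (Calder-2), 959 (Verdant-1)
Next rejected bid: $958 (not a price — pay-as-bid).
Allocation: Apex 4, Calder 2, Verdant 1.

Apex 4, Calder 2, Verdant 1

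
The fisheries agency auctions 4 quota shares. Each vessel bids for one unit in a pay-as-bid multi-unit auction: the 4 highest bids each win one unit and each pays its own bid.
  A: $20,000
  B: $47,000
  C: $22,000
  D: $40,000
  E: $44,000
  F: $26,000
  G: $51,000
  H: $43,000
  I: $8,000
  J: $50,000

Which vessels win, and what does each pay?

G $51,000, J $50,000, B $47,000, E $44,000

Ordering the bids: 51,000 (G), 50,000 (J), 47,000 (B), 44,000 (E), 43,000 (H), 40,000 (D), …
Top 4: G, J, B, E.
Each winner pays its own bid: G $51,000, J $50,000, B $47,000, E $44,000.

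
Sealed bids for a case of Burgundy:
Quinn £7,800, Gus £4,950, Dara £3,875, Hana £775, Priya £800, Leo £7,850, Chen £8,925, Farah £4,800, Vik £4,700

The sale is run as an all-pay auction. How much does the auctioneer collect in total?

All-pay auction: the highest bidder wins the item, but every bidder pays their own bid.
Sorting bids: 8,925 (Chen) > 7,850 (Leo) > 7,800 (Quinn) > 4,950 (Gus) > 4,800 (Farah) > 4,700 (Vik) > …
Chen wins with the top bid; all bids are sunk regardless.
Every bidder forfeits their bid regardless of winning.
Revenue = 7,800 + 4,950 + 3,875 + 775 + 800 + 7,850 + 8,925 + 4,800 + 4,700 = £44,475.

Total revenue: £44,475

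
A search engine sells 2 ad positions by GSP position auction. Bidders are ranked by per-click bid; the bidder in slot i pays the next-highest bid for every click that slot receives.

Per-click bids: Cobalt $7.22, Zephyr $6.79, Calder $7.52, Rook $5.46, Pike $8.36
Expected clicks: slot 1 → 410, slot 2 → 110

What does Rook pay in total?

Rook pays $0.00

Per-click bids in order: $8.36 (Pike) > $7.52 (Calder) > $7.22 (Cobalt) > …
Rook ranks below slot 2 → no slot, pays nothing.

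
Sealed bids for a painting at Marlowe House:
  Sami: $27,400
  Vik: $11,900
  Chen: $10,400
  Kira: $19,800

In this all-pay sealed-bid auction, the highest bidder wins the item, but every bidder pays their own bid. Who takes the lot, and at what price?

All-pay sealed-bid auction: the highest bidder wins the item, but every bidder pays their own bid.
Bids ranked: 27,400 (Sami) > 19,800 (Kira) > 11,900 (Vik) > 10,400 (Chen)
Sami wins with the top bid; all bids are sunk regardless.

Sami pays $27,400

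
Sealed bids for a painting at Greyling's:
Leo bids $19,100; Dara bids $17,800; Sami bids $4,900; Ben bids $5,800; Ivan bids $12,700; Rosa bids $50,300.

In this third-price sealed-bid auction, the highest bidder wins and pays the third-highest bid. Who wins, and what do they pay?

Sorting bids: 50,300 (Rosa) > 19,100 (Leo) > 17,800 (Dara) > 12,700 (Ivan) > 5,800 (Ben) > 4,900 (Sami)
Rosa is highest; pays the third-highest bid, $17,800.

Rosa pays $17,800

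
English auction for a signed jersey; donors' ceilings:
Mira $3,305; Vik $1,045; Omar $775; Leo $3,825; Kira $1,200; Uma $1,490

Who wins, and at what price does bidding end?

Limits in order: 3,825 (Leo) > 3,305 (Mira) > 1,490 (Uma) > 1,200 (Kira) > 1,045 (Vik) > 775 (Omar)
Bidding ends when Mira exits at $3,305; Leo takes it.

Leo wins at $3,305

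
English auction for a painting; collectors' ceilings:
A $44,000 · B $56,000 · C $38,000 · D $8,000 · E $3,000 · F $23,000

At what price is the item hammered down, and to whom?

B wins at $44,000

Open ascending-bid auction: the price rises until one bidder remains; the winner pays the price at which the last rival dropped out.
Limits in order: 56,000 (B) > 44,000 (A) > 38,000 (C) > 23,000 (F) > 8,000 (D) > 3,000 (E)
Bidding ends when A exits at $44,000; B takes it.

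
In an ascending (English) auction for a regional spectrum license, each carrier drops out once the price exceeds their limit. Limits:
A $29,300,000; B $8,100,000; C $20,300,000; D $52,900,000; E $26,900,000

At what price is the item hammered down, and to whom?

D wins at $29,300,000

Limits ranked: 52,900,000 (D) > 29,300,000 (A) > 26,900,000 (E) > 20,300,000 (C) > 8,100,000 (B)
A is the last rival to drop out, at $29,300,000; D remains and wins at that price.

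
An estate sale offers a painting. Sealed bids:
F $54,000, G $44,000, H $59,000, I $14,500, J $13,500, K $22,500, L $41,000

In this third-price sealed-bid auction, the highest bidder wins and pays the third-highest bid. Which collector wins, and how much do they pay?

Third-price sealed-bid auction: the highest bidder wins and pays the third-highest bid.
Bids ranked: 59,000 (H) > 54,000 (F) > 44,000 (G) > 41,000 (L) > 22,500 (K) > 14,500 (I) > …
H wins; payment is bid #3 in the ranking = $44,000.

H pays $44,000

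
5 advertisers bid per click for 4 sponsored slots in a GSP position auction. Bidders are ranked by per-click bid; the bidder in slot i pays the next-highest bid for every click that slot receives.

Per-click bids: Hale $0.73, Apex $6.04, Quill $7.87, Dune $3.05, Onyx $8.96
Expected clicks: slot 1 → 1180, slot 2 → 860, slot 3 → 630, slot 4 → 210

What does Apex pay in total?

Per-click bids in order: $8.96 (Onyx) > $7.87 (Quill) > $6.04 (Apex) > $3.05 (Dune) > $0.73 (Hale)
Apex holds slot 3 → pays next bid $3.05 × 630 clicks = $1921.50.

Apex pays $1921.50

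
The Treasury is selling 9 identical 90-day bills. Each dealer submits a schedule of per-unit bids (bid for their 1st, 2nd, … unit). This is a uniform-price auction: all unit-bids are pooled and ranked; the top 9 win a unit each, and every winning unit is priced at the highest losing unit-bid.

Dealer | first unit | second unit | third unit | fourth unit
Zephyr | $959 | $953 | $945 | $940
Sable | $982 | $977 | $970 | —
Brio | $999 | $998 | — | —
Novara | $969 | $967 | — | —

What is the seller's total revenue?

Merging the schedules and taking the best 9: 999 (Brio-1), 998 (Brio-2), 982 (Sable-1), 977 (Sable-2), 970 (Sable-3), 969 (Novara-1), 967 (Novara-2), 959 (Zephyr-1), 953 (Zephyr-2)
The (k+1)-th unit-bid is $945.
Allocation: Brio 2, Novara 2, Sable 3, Zephyr 2. Every unit priced at $945.
Revenue = 9 × 945 = $8,505.

Total revenue: $8,505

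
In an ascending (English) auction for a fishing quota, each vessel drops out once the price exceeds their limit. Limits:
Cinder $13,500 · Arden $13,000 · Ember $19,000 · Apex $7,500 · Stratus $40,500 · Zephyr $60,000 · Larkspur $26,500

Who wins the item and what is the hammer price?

Sorting limits: 60,000 (Zephyr) > 40,500 (Stratus) > 26,500 (Larkspur) > 19,000 (Ember) > 13,500 (Cinder) > 13,000 (Arden) > …
Stratus is the last rival to drop out, at $40,500; Zephyr remains and wins at that price.

Zephyr wins at $40,500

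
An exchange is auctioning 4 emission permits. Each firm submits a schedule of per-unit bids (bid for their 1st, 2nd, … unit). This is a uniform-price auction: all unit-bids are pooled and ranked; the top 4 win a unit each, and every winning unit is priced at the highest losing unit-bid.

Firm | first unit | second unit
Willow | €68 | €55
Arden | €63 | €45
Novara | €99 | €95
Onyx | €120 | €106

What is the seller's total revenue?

Total revenue: €272

Merging the schedules and taking the best 4: 120 (Onyx-1), 106 (Onyx-2), 99 (Novara-1), 95 (Novara-2)
Highest rejected unit-bid = €68.
Allocation: Novara 2, Onyx 2. Every unit priced at €68.
Revenue = 4 × 68 = €272.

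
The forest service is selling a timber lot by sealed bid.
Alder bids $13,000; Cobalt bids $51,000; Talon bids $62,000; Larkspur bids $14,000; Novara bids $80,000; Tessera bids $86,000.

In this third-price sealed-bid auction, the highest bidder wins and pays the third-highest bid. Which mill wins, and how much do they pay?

Bids in order: 86,000 (Tessera) > 80,000 (Novara) > 62,000 (Talon) > 51,000 (Cobalt) > 14,000 (Larkspur) > 13,000 (Alder)
Tessera is highest; pays the third-highest bid, $62,000.

Tessera pays $62,000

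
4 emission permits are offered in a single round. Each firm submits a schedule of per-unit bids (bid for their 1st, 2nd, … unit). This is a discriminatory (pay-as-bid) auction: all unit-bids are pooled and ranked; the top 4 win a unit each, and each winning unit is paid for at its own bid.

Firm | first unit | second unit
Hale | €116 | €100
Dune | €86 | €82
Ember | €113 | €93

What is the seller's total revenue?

Merging the schedules and taking the best 4: 116 (Hale-1), 113 (Ember-1), 100 (Hale-2), 93 (Ember-2)
Next rejected bid: €86 (not a price — pay-as-bid).
Each winning unit pays its own bid.
Revenue = 116 + 113 + 100 + 93 = €422.

Total revenue: €422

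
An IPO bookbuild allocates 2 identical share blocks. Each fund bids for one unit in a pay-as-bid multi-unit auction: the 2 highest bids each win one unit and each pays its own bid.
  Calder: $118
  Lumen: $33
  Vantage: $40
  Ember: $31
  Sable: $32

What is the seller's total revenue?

Total revenue: $158

Bids ranked high→low: 118 (Calder), 40 (Vantage), 33 (Lumen), 32 (Sable), …
The 2 highest are Calder, Vantage.
Total revenue = 118 + 40 = $158.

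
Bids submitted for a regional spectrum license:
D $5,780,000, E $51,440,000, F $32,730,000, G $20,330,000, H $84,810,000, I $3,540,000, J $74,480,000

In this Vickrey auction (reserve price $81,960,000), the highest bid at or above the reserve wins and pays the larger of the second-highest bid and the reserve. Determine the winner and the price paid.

H pays $81,960,000

Rule: the highest bid at or above the reserve wins and pays the larger of the second-highest bid and the reserve.
Sorting bids: 84,810,000 (H) > 74,480,000 (J) > 51,440,000 (E) > 32,730,000 (F) > 20,330,000 (G) > 5,780,000 (D) > …
H has the top bid at or above the reserve ($84,810,000).
Second-highest bid $74,480,000 is below the reserve $81,960,000, so the reserve binds → payment $81,960,000.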